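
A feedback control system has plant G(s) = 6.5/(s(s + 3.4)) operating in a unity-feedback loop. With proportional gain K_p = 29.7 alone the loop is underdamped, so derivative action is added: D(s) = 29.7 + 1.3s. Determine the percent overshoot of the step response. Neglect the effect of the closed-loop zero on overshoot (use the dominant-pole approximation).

22.7%

Forward path: (29.7 + 1.3s)·6.5/(s(s+3.4)). The closed-loop characteristic equation is s² + (3.4 + 6.5·1.3)s + 6.5·29.7 = 0.
That is s² + 11.85s + 193 = 0, so ω_n = 13.89 rad/s and ζ = 11.85/(2·13.89) = 0.4264.
%OS = 100·exp(−πζ/√(1−ζ²)) = 22.7%.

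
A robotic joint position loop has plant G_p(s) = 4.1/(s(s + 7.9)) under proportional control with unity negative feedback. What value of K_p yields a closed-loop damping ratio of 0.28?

K_p = 48.5

Closed-loop characteristic equation: s² + 7.9s + K_p·4.1 = 0.
So ω_n = √(4.1K_p) and 2ζω_n = 7.9, giving ζ = 7.9/(2√(4.1K_p)).
Setting ζ = 0.28: √(4.1K_p) = 7.9/(2·0.28) = 14.11, so K_p = 199/4.1 = 48.5.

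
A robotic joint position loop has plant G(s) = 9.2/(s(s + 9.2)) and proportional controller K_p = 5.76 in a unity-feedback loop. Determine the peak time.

From 1 + K_pG(s) = 0: s² + 9.2s + 52.99 = 0 ⇒ ω_n = 7.28, ζ = 0.6319.
Damped frequency ω_d = ω_n√(1−ζ²) = 5.642 rad/s, so peak time T_p = π/ω_d = 0.557 s.

T_p = 0.557 s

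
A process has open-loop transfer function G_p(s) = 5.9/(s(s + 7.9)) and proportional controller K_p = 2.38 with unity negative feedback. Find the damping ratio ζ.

With unity feedback the closed-loop characteristic equation is s² + 7.9s + 2.38·5.9 = s² + 7.9s + 14.04 = 0.
So ω_n² = 14.04 ⇒ ω_n = 3.747 rad/s, and ζ = 7.9/(2ω_n) = 1.05.

ζ = 1.05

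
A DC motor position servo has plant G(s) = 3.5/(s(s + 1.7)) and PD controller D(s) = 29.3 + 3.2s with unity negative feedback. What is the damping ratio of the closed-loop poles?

ζ = 0.637

Forward path: (29.3 + 3.2s)·3.5/(s(s+1.7)). The closed-loop characteristic equation is s² + (1.7 + 3.5·3.2)s + 3.5·29.3 = 0.
That is s² + 12.9s + 102.5 = 0, so ω_n = 10.13 rad/s and ζ = 12.9/(2·10.13) = 0.6369.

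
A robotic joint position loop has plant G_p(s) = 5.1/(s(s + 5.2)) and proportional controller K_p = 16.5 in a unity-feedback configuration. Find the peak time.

From 1 + K_pG_p(s) = 0: s² + 5.2s + 84.15 = 0 ⇒ ω_n = 9.173, ζ = 0.2834.
Damped frequency ω_d = ω_n√(1−ζ²) = 8.797 rad/s, so peak time T_p = π/ω_d = 0.357 s.

T_p = 0.357 s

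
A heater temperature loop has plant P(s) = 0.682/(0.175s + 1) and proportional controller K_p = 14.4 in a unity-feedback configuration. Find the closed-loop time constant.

Closed loop: T(s) = K_p·P/(1+K_p·P) = 9.821/(0.175s + 1 + 9.821), with pole at s = −(1 + 9.821)/0.175 = −61.83.
Closed-loop time constant τ = 1/61.83 = 0.0162 s.

τ = 0.0162 s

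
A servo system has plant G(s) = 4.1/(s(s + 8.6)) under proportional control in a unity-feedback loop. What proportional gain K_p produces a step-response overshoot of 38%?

From %OS = 100·exp(−πζ/√(1−ζ²)) = 38%, ζ = −ln(0.38)/√(π²+ln²(0.38)) = 0.2943.
Characteristic equation s² + 8.6s + 4.1K_p = 0 gives ζ = 8.6/(2√(4.1K_p)).
Setting ζ = 0.2943: √(4.1K_p) = 8.6/(2·0.2943) = 14.61, so K_p = 213.4/4.1 = 52.1.

K_p = 52.1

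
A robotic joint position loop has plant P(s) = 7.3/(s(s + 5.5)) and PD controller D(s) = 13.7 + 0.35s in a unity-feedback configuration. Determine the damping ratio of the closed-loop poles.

ζ = 0.403

Forward path: (13.7 + 0.35s)·7.3/(s(s+5.5)). The closed-loop characteristic equation is s² + (5.5 + 7.3·0.35)s + 7.3·13.7 = 0.
That is s² + 8.055s + 100 = 0, so ω_n = 10 rad/s and ζ = 8.055/(2·10) = 0.4027.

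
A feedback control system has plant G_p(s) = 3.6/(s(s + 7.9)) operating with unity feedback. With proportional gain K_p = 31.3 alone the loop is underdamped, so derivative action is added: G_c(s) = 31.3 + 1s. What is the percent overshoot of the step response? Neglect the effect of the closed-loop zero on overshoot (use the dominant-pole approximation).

13.2%

Forward path: (31.3 + 1s)·3.6/(s(s+7.9)). The closed-loop characteristic equation is s² + (7.9 + 3.6·1)s + 3.6·31.3 = 0.
That is s² + 11.5s + 112.7 = 0, so ω_n = 10.62 rad/s and ζ = 11.5/(2·10.62) = 0.5417.
%OS = 100·exp(−πζ/√(1−ζ²)) = 13.2%.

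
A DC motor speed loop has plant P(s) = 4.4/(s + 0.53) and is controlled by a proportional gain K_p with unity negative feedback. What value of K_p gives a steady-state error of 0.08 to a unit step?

K_p = 1.39

The loop is type 0, so e_ss(step) = 1/(1 + K_pos) with K_pos = K_p·P(0).
P(0) = 8.302. Require 1/(1 + K_p·8.302) = 0.08, so 1 + 8.302·K_p = 12.5.
K_p = (12.5 − 1)/8.302 = 1.39.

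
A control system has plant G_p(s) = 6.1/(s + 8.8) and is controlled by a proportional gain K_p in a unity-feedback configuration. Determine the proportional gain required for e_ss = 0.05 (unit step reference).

K_p = 27.4

For a type-0 loop with proportional control, e_ss = 1/(1 + K_p·G_p(0)).
G_p(0) = 0.6932. Require 1/(1 + K_p·0.6932) = 0.05, so 1 + 0.6932·K_p = 20.
K_p = (20 − 1)/0.6932 = 27.4.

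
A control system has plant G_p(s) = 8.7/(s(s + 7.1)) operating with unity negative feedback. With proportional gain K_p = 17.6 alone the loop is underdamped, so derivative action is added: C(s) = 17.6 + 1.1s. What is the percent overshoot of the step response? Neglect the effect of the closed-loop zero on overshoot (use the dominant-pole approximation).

5.71%

Forward path: (17.6 + 1.1s)·8.7/(s(s+7.1)). The closed-loop characteristic equation is s² + (7.1 + 8.7·1.1)s + 8.7·17.6 = 0.
That is s² + 16.67s + 153.1 = 0, so ω_n = 12.37 rad/s and ζ = 16.67/(2·12.37) = 0.6736.
%OS = 100·exp(−πζ/√(1−ζ²)) = 5.71%.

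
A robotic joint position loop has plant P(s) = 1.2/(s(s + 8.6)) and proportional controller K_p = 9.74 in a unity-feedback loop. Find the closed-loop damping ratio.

ζ = 1.26

With unity feedback the closed-loop characteristic equation is s² + 8.6s + 9.74·1.2 = s² + 8.6s + 11.69 = 0.
So ω_n² = 11.69 ⇒ ω_n = 3.419 rad/s, and ζ = 8.6/(2ω_n) = 1.26.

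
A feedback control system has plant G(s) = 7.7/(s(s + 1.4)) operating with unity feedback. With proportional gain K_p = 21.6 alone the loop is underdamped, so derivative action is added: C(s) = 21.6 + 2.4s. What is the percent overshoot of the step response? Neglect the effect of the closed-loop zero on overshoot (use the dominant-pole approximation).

2.24%

Forward path: (21.6 + 2.4s)·7.7/(s(s+1.4)). The closed-loop characteristic equation is s² + (1.4 + 7.7·2.4)s + 7.7·21.6 = 0.
That is s² + 19.88s + 166.3 = 0, so ω_n = 12.9 rad/s and ζ = 19.88/(2·12.9) = 0.7708.
%OS = 100·exp(−πζ/√(1−ζ²)) = 2.24%.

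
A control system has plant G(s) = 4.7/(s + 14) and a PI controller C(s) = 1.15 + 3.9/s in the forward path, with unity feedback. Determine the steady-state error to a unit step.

0

The open loop C(s)G(s) has a pole at the origin (type 1), so the static position error constant is infinite and e_ss = 1/(1+∞) = 0.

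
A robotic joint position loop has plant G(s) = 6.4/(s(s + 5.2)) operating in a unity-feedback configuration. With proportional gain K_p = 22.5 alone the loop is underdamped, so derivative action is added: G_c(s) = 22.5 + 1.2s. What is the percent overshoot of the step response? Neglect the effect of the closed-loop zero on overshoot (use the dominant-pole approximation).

13.6%

Forward path: (22.5 + 1.2s)·6.4/(s(s+5.2)). The closed-loop characteristic equation is s² + (5.2 + 6.4·1.2)s + 6.4·22.5 = 0.
That is s² + 12.88s + 144 = 0, so ω_n = 12 rad/s and ζ = 12.88/(2·12) = 0.5367.
%OS = 100·exp(−πζ/√(1−ζ²)) = 13.6%.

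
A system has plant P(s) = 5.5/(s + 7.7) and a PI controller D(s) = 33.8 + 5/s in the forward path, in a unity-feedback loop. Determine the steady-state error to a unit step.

0

The open loop D(s)P(s) has a pole at the origin (type 1), so the static position error constant is infinite and e_ss = 1/(1+∞) = 0.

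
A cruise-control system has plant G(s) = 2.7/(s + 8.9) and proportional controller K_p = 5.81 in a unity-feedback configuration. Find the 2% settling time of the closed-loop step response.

Closed-loop transfer function: T(s) = K_p·G(s)/(1 + K_p·G(s)) = 15.69/(s + 8.9 + 15.69) = 15.69/(s + 24.59).
Time constant τ = 1/24.59 = 0.04067 s, so the 2% settling time is about 4τ = 0.163 s.

T_s ≈ 0.163 s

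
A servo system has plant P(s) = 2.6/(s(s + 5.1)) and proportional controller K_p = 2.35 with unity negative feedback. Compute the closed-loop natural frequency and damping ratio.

1 + K_p·P(s) = 0 gives s² + 5.1s + 6.11 = 0.
Matching s² + 2ζω_n s + ω_n²: ω_n = √6.11 = 2.472 rad/s and 2ζω_n = 5.1, so ζ = 5.1/(2·2.472) = 1.03.

ω_n = 2.47 rad/s, ζ = 1.03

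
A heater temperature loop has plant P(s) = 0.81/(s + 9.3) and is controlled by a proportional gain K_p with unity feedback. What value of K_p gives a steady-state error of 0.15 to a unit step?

Steady-state error for a unit step on this type-0 loop is 1/(1 + K_p·P(0)).
P(0) = 0.0871. Require 1/(1 + K_p·0.0871) = 0.15, so 1 + 0.0871·K_p = 6.667.
K_p = (6.667 − 1)/0.0871 = 65.1.

K_p = 65.1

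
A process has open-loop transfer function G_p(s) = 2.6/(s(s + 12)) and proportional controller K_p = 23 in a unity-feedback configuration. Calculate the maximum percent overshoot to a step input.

2.1%

Closed-loop characteristic equation: s² + 12s + 59.8 = 0, so ω_n = 7.733 rad/s and ζ = 12/(2·7.733) = 0.7759.
%OS = 100·exp(−πζ/√(1−ζ²)) = 100·exp(−π·0.7759/√0.398) = 2.1%.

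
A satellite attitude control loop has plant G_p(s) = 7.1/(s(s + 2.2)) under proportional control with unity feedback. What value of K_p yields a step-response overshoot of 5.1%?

From %OS = 100·exp(−πζ/√(1−ζ²)) = 5.1%, ζ = −ln(0.051)/√(π²+ln²(0.051)) = 0.6877.
Characteristic equation s² + 2.2s + 7.1K_p = 0 gives ζ = 2.2/(2√(7.1K_p)).
Setting ζ = 0.6877: √(7.1K_p) = 2.2/(2·0.6877) = 1.6, so K_p = 2.558/7.1 = 0.36.

K_p = 0.36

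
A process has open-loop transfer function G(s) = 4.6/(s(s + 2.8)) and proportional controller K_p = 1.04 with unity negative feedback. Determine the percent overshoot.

7.3%

Closed-loop characteristic equation: s² + 2.8s + 4.784 = 0, so ω_n = 2.187 rad/s and ζ = 2.8/(2·2.187) = 0.6401.
%OS = 100·exp(−πζ/√(1−ζ²)) = 100·exp(−π·0.6401/√0.5903) = 7.3%.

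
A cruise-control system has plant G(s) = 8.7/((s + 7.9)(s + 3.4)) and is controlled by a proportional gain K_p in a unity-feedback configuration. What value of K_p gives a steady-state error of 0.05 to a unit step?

K_p = 58.7

Steady-state error for a unit step on this type-0 loop is 1/(1 + K_p·G(0)).
G(0) = 0.3239. Require 1/(1 + K_p·0.3239) = 0.05, so 1 + 0.3239·K_p = 20.
K_p = (20 − 1)/0.3239 = 58.7.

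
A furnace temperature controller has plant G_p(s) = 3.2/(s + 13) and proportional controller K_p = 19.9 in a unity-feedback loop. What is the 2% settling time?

T_s ≈ 0.0522 s

Closed-loop transfer function: T(s) = K_p·G_p(s)/(1 + K_p·G_p(s)) = 63.68/(s + 13 + 63.68) = 63.68/(s + 76.68).
Time constant τ = 1/76.68 = 0.01304 s, so the 2% settling time is about 4τ = 0.0522 s.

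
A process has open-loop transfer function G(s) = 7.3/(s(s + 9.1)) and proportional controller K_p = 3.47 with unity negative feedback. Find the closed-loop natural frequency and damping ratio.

ω_n = 5.03 rad/s, ζ = 0.904

The closed-loop denominator is s(s+9.1) + 3.47·7.3 = s² + 9.1s + 25.33.
Matching s² + 2ζω_n s + ω_n²: ω_n = √25.33 = 5.033 rad/s and 2ζω_n = 9.1, so ζ = 9.1/(2·5.033) = 0.904.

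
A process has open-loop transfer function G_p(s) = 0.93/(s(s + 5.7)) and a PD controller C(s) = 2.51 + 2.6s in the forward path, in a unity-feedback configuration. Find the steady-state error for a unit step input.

0

The open loop C(s)G_p(s) has a pole at the origin (type 1), so the static position error constant is infinite and e_ss = 1/(1+∞) = 0.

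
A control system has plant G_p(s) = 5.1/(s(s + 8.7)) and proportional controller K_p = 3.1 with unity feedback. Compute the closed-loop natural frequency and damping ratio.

ω_n = 3.98 rad/s, ζ = 1.09

With unity feedback the closed-loop characteristic equation is s² + 8.7s + 3.1·5.1 = s² + 8.7s + 15.81 = 0.
So ω_n² = 15.81 ⇒ ω_n = 3.976 rad/s, and ζ = 8.7/(2ω_n) = 1.09.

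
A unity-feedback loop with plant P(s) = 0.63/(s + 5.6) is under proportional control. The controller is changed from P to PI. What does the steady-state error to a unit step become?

0

Adding integral action puts a pole at s = 0 in the forward path, raising the system type to 1; a type-1 loop has zero steady-state error to a step.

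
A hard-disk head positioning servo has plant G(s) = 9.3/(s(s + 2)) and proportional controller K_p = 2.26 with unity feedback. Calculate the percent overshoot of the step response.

From 1 + K_pG(s) = 0: s² + 2s + 21.02 = 0 ⇒ ω_n = 4.585, ζ = 0.2181.
%OS = 100·exp(−πζ/√(1−ζ²)) = 100·exp(−π·0.2181/√0.9524) = 49.6%.

49.6%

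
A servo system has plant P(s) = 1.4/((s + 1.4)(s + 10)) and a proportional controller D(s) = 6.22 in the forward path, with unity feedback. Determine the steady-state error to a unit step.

The loop is type 0. Static position error constant K_pos = D(0)·P(0) = 6.22·0.1 = 0.622.
Steady-state error to a unit step: e_ss = 1/(1+K_pos) = 1/1.622 = 0.617.

0.617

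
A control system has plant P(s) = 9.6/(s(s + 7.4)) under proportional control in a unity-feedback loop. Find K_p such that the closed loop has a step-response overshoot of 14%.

From %OS = 100·exp(−πζ/√(1−ζ²)) = 14%, ζ = −ln(0.14)/√(π²+ln²(0.14)) = 0.5305.
Characteristic equation s² + 7.4s + 9.6K_p = 0 gives ζ = 7.4/(2√(9.6K_p)).
Setting ζ = 0.5305: √(9.6K_p) = 7.4/(2·0.5305) = 6.974, so K_p = 48.64/9.6 = 5.07.

K_p = 5.07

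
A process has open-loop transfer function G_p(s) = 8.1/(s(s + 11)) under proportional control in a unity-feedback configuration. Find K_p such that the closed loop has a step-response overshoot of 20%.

From %OS = 100·exp(−πζ/√(1−ζ²)) = 20%, ζ = −ln(0.2)/√(π²+ln²(0.2)) = 0.4559.
Characteristic equation s² + 11s + 8.1K_p = 0 gives ζ = 11/(2√(8.1K_p)).
Setting ζ = 0.4559: √(8.1K_p) = 11/(2·0.4559) = 12.06, so K_p = 145.5/8.1 = 18.

K_p = 18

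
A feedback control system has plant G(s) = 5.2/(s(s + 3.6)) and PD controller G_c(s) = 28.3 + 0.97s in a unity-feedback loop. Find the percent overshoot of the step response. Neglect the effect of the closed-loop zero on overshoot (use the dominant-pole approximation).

Forward path: (28.3 + 0.97s)·5.2/(s(s+3.6)). The closed-loop characteristic equation is s² + (3.6 + 5.2·0.97)s + 5.2·28.3 = 0.
That is s² + 8.644s + 147.2 = 0, so ω_n = 12.13 rad/s and ζ = 8.644/(2·12.13) = 0.3563.
%OS = 100·exp(−πζ/√(1−ζ²)) = 30.2%.

30.2%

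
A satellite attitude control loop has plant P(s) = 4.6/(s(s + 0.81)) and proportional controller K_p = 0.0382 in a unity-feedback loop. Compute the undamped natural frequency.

With unity feedback the closed-loop characteristic equation is s² + 0.81s + 0.0382·4.6 = s² + 0.81s + 0.1757 = 0.
Matching s² + 2ζω_n s + ω_n²: ω_n = √0.1757 = 0.4192 rad/s and 2ζω_n = 0.81, so ζ = 0.81/(2·0.4192) = 0.966.

ω_n = 0.419 rad/s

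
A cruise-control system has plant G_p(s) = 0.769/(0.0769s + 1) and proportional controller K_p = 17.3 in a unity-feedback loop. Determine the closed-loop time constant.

Closed loop: T(s) = K_p·G_p/(1+K_p·G_p) = 13.3/(0.0769s + 1 + 13.3), with pole at s = −(1 + 13.3)/0.0769 = −186.
Closed-loop time constant τ = 1/186 = 0.00538 s.

τ = 0.00538 s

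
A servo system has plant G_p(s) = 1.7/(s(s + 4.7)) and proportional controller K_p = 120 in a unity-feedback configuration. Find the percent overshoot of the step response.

59.2%

The closed-loop denominator s² + 4.7s + 204 gives ω_n = √204 = 14.28 and ζ = 4.7/(2ω_n) = 0.1645.
%OS = 100·exp(−πζ/√(1−ζ²)) = 100·exp(−π·0.1645/√0.9729) = 59.2%.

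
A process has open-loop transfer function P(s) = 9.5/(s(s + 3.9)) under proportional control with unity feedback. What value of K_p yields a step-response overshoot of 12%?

K_p = 1.28

From %OS = 100·exp(−πζ/√(1−ζ²)) = 12%, ζ = −ln(0.12)/√(π²+ln²(0.12)) = 0.5594.
Characteristic equation s² + 3.9s + 9.5K_p = 0 gives ζ = 3.9/(2√(9.5K_p)).
Setting ζ = 0.5594: √(9.5K_p) = 3.9/(2·0.5594) = 3.486, so K_p = 12.15/9.5 = 1.28.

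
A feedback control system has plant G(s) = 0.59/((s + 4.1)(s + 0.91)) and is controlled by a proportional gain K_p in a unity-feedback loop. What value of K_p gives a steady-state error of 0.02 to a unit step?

The loop is type 0, so e_ss(step) = 1/(1 + K_pos) with K_pos = K_p·G(0).
G(0) = 0.1581. Require 1/(1 + K_p·0.1581) = 0.02, so 1 + 0.1581·K_p = 50.
K_p = (50 − 1)/0.1581 = 310.

K_p = 310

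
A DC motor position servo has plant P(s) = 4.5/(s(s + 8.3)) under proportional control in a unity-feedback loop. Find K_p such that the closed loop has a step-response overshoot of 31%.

From %OS = 100·exp(−πζ/√(1−ζ²)) = 31%, ζ = −ln(0.31)/√(π²+ln²(0.31)) = 0.3493.
Characteristic equation s² + 8.3s + 4.5K_p = 0 gives ζ = 8.3/(2√(4.5K_p)).
Setting ζ = 0.3493: √(4.5K_p) = 8.3/(2·0.3493) = 11.88, so K_p = 141.1/4.5 = 31.4.

K_p = 31.4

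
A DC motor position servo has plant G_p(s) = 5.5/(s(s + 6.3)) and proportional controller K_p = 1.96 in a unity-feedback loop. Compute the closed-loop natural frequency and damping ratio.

The closed-loop denominator is s(s+6.3) + 1.96·5.5 = s² + 6.3s + 10.78.
Matching s² + 2ζω_n s + ω_n²: ω_n = √10.78 = 3.283 rad/s and 2ζω_n = 6.3, so ζ = 6.3/(2·3.283) = 0.959.

ω_n = 3.28 rad/s, ζ = 0.959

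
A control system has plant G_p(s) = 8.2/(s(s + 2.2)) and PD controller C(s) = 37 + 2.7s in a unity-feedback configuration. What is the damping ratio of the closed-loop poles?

Forward path: (37 + 2.7s)·8.2/(s(s+2.2)). The closed-loop characteristic equation is s² + (2.2 + 8.2·2.7)s + 8.2·37 = 0.
That is s² + 24.34s + 303.4 = 0, so ω_n = 17.42 rad/s and ζ = 24.34/(2·17.42) = 0.6987.

ζ = 0.699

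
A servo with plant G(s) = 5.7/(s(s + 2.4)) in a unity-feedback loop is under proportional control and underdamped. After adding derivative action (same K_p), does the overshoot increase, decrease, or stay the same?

The derivative term adds K·K_d to the s-coefficient of the characteristic equation, raising 2ζω_n while ω_n is unchanged; ζ increases, so overshoot decreases.

decrease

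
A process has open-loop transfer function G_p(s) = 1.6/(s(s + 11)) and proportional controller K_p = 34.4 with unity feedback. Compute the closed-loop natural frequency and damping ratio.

ω_n = 7.42 rad/s, ζ = 0.741

The closed-loop denominator is s(s+11) + 34.4·1.6 = s² + 11s + 55.04.
So ω_n² = 55.04 ⇒ ω_n = 7.419 rad/s, and ζ = 11/(2ω_n) = 0.741.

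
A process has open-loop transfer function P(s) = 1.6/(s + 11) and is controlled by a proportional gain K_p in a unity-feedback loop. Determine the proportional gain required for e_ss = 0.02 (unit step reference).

K_p = 337

The loop is type 0, so e_ss(step) = 1/(1 + K_pos) with K_pos = K_p·P(0).
P(0) = 0.1455. Require 1/(1 + K_p·0.1455) = 0.02, so 1 + 0.1455·K_p = 50.
K_p = (50 − 1)/0.1455 = 337.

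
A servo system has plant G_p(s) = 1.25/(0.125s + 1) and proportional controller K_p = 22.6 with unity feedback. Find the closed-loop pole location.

s = -234

Closed loop: T(s) = K_p·G_p/(1+K_p·G_p) = 28.25/(0.125s + 1 + 28.25), with pole at s = −(1 + 28.25)/0.125 = −234.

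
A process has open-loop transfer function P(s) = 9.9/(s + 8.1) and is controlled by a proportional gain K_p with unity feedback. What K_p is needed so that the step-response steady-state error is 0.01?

For a type-0 loop with proportional control, e_ss = 1/(1 + K_p·P(0)).
P(0) = 1.222. Require 1/(1 + K_p·1.222) = 0.01, so 1 + 1.222·K_p = 100.
K_p = (100 − 1)/1.222 = 81.

K_p = 81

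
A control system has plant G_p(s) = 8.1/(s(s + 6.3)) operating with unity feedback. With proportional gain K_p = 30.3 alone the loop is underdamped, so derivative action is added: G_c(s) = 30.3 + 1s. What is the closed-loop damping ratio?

Forward path: (30.3 + 1s)·8.1/(s(s+6.3)). The closed-loop characteristic equation is s² + (6.3 + 8.1·1)s + 8.1·30.3 = 0.
That is s² + 14.4s + 245.4 = 0, so ω_n = 15.67 rad/s and ζ = 14.4/(2·15.67) = 0.4596.

ζ = 0.46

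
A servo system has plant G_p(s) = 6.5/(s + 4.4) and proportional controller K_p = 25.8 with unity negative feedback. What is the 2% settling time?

Closed-loop transfer function: T(s) = K_p·G_p(s)/(1 + K_p·G_p(s)) = 167.7/(s + 4.4 + 167.7) = 167.7/(s + 172.1).
Time constant τ = 1/172.1 = 0.005811 s, so the 2% settling time is about 4τ = 0.0232 s.

T_s ≈ 0.0232 s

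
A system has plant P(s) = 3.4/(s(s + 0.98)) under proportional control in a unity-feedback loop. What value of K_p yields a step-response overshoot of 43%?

K_p = 1.05

From %OS = 100·exp(−πζ/√(1−ζ²)) = 43%, ζ = −ln(0.43)/√(π²+ln²(0.43)) = 0.2594.
Characteristic equation s² + 0.98s + 3.4K_p = 0 gives ζ = 0.98/(2√(3.4K_p)).
Setting ζ = 0.2594: √(3.4K_p) = 0.98/(2·0.2594) = 1.889, so K_p = 3.567/3.4 = 1.05.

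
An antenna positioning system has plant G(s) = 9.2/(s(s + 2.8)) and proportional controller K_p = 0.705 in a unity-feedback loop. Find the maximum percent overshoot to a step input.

From 1 + K_pG(s) = 0: s² + 2.8s + 6.486 = 0 ⇒ ω_n = 2.547, ζ = 0.5497.
%OS = 100·exp(−πζ/√(1−ζ²)) = 100·exp(−π·0.5497/√0.6978) = 12.7%.

12.7%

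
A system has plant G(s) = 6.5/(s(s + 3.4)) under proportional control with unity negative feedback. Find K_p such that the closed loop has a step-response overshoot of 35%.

From %OS = 100·exp(−πζ/√(1−ζ²)) = 35%, ζ = −ln(0.35)/√(π²+ln²(0.35)) = 0.3169.
Characteristic equation s² + 3.4s + 6.5K_p = 0 gives ζ = 3.4/(2√(6.5K_p)).
Setting ζ = 0.3169: √(6.5K_p) = 3.4/(2·0.3169) = 5.364, so K_p = 28.77/6.5 = 4.43.

K_p = 4.43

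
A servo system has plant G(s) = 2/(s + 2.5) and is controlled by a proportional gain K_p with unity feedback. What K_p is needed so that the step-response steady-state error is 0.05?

K_p = 23.8

Steady-state error for a unit step on this type-0 loop is 1/(1 + K_p·G(0)).
G(0) = 0.8. Require 1/(1 + K_p·0.8) = 0.05, so 1 + 0.8·K_p = 20.
K_p = (20 − 1)/0.8 = 23.8.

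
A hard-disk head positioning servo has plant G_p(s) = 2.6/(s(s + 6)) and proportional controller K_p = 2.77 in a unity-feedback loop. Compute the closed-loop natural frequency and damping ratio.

ω_n = 2.68 rad/s, ζ = 1.12

With unity feedback the closed-loop characteristic equation is s² + 6s + 2.77·2.6 = s² + 6s + 7.202 = 0.
Matching s² + 2ζω_n s + ω_n²: ω_n = √7.202 = 2.684 rad/s and 2ζω_n = 6, so ζ = 6/(2·2.684) = 1.12.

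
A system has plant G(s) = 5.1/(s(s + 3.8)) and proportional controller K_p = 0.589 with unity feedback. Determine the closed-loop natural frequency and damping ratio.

ω_n = 1.73 rad/s, ζ = 1.1

The closed-loop denominator is s(s+3.8) + 0.589·5.1 = s² + 3.8s + 3.004.
So ω_n² = 3.004 ⇒ ω_n = 1.733 rad/s, and ζ = 3.8/(2ω_n) = 1.1.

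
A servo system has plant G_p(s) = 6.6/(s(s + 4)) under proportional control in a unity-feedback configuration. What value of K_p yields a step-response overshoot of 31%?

From %OS = 100·exp(−πζ/√(1−ζ²)) = 31%, ζ = −ln(0.31)/√(π²+ln²(0.31)) = 0.3493.
Characteristic equation s² + 4s + 6.6K_p = 0 gives ζ = 4/(2√(6.6K_p)).
Setting ζ = 0.3493: √(6.6K_p) = 4/(2·0.3493) = 5.725, so K_p = 32.78/6.6 = 4.97.

K_p = 4.97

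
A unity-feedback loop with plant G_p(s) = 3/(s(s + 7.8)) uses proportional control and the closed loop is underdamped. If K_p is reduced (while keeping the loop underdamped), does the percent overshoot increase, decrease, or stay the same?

decrease

ζ = 7.8/(2√(3K_p)) rises as K_p falls; higher damping means less overshoot.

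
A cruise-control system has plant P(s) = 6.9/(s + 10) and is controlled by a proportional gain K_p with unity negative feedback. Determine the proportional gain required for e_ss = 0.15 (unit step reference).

For a type-0 loop with proportional control, e_ss = 1/(1 + K_p·P(0)).
P(0) = 0.69. Require 1/(1 + K_p·0.69) = 0.15, so 1 + 0.69·K_p = 6.667.
K_p = (6.667 − 1)/0.69 = 8.21.

K_p = 8.21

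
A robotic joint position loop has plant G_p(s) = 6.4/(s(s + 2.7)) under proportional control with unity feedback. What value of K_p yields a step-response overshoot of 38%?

K_p = 3.29

From %OS = 100·exp(−πζ/√(1−ζ²)) = 38%, ζ = −ln(0.38)/√(π²+ln²(0.38)) = 0.2943.
Characteristic equation s² + 2.7s + 6.4K_p = 0 gives ζ = 2.7/(2√(6.4K_p)).
Setting ζ = 0.2943: √(6.4K_p) = 2.7/(2·0.2943) = 4.586, so K_p = 21.04/6.4 = 3.29.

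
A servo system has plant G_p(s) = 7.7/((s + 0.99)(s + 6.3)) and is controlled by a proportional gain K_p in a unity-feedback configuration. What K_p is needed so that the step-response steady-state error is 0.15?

K_p = 4.59

Steady-state error for a unit step on this type-0 loop is 1/(1 + K_p·G_p(0)).
G_p(0) = 1.235. Require 1/(1 + K_p·1.235) = 0.15, so 1 + 1.235·K_p = 6.667.
K_p = (6.667 − 1)/1.235 = 4.59.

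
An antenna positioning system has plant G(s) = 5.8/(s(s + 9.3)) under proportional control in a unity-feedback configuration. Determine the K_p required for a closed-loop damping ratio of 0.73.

K_p = 7

Closed-loop characteristic equation: s² + 9.3s + K_p·5.8 = 0.
So ω_n = √(5.8K_p) and 2ζω_n = 9.3, giving ζ = 9.3/(2√(5.8K_p)).
Setting ζ = 0.73: √(5.8K_p) = 9.3/(2·0.73) = 6.37, so K_p = 40.58/5.8 = 7.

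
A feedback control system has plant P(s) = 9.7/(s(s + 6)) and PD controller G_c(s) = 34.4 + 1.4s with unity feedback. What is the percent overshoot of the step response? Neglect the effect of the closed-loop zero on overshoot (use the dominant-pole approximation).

Forward path: (34.4 + 1.4s)·9.7/(s(s+6)). The closed-loop characteristic equation is s² + (6 + 9.7·1.4)s + 9.7·34.4 = 0.
That is s² + 19.58s + 333.7 = 0, so ω_n = 18.27 rad/s and ζ = 19.58/(2·18.27) = 0.5359.
%OS = 100·exp(−πζ/√(1−ζ²)) = 13.6%.

13.6%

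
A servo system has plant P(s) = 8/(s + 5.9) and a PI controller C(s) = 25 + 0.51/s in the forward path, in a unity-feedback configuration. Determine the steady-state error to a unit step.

The open loop C(s)P(s) has a pole at the origin (type 1), so the static position error constant is infinite and e_ss = 1/(1+∞) = 0.

0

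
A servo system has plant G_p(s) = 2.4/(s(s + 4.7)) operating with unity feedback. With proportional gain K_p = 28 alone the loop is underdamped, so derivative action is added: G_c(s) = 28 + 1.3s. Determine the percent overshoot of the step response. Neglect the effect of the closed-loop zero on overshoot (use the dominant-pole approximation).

18.2%

Forward path: (28 + 1.3s)·2.4/(s(s+4.7)). The closed-loop characteristic equation is s² + (4.7 + 2.4·1.3)s + 2.4·28 = 0.
That is s² + 7.82s + 67.2 = 0, so ω_n = 8.198 rad/s and ζ = 7.82/(2·8.198) = 0.477.
%OS = 100·exp(−πζ/√(1−ζ²)) = 18.2%.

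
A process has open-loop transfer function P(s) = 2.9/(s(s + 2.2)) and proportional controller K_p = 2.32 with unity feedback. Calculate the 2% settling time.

T_s ≈ 3.64 s

Closed-loop characteristic equation: s² + 2.2s + 6.728 = 0, so ω_n = 2.594 rad/s and ζ = 2.2/(2·2.594) = 0.4241.
2% settling time T_s ≈ 4/(ζω_n) = 4/1.1 = 3.64 s.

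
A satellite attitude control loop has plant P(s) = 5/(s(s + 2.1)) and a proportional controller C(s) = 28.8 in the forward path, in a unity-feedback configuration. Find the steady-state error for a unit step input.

The open loop C(s)P(s) has a pole at the origin (type 1), so the static position error constant is infinite and e_ss = 1/(1+∞) = 0.

0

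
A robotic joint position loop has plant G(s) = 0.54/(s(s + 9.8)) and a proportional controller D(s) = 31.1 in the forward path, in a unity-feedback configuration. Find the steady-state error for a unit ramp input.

0.584

The loop has one pole at the origin (type 1). Velocity error constant K_v = lim_{s→0} s·D(s)G(s) = 31.1·0.54/9.8 = 1.714.
Steady-state error to a unit ramp: e_ss = 1/K_v = 0.584.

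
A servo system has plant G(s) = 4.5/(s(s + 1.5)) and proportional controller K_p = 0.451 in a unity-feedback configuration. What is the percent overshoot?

Closed-loop characteristic equation: s² + 1.5s + 2.03 = 0, so ω_n = 1.425 rad/s and ζ = 1.5/(2·1.425) = 0.5265.
%OS = 100·exp(−πζ/√(1−ζ²)) = 100·exp(−π·0.5265/√0.7228) = 14.3%.

14.3%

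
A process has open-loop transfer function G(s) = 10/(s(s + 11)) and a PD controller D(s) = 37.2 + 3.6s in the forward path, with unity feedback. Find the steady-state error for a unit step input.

The open loop D(s)G(s) has a pole at the origin (type 1), so the static position error constant is infinite and e_ss = 1/(1+∞) = 0.

0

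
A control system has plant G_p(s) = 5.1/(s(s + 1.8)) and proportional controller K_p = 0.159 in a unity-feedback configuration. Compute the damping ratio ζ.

ζ = 0.999

The closed-loop denominator is s(s+1.8) + 0.159·5.1 = s² + 1.8s + 0.8109.
Matching s² + 2ζω_n s + ω_n²: ω_n = √0.8109 = 0.9005 rad/s and 2ζω_n = 1.8, so ζ = 1.8/(2·0.9005) = 0.999.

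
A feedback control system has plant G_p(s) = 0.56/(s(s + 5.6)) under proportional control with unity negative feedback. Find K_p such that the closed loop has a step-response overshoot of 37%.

From %OS = 100·exp(−πζ/√(1−ζ²)) = 37%, ζ = −ln(0.37)/√(π²+ln²(0.37)) = 0.3017.
Characteristic equation s² + 5.6s + 0.56K_p = 0 gives ζ = 5.6/(2√(0.56K_p)).
Setting ζ = 0.3017: √(0.56K_p) = 5.6/(2·0.3017) = 9.28, so K_p = 86.11/0.56 = 154.

K_p = 154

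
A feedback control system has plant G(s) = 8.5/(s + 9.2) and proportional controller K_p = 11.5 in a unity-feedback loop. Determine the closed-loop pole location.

s = -107

Closed-loop transfer function: T(s) = K_p·G(s)/(1 + K_p·G(s)) = 97.75/(s + 9.2 + 97.75) = 97.75/(s + 107).
The closed-loop pole is at s = −107.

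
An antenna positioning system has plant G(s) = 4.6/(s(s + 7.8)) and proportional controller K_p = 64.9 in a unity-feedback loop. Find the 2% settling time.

T_s ≈ 1.03 s

Closed-loop characteristic equation: s² + 7.8s + 298.5 = 0, so ω_n = 17.28 rad/s and ζ = 7.8/(2·17.28) = 0.2257.
2% settling time T_s ≈ 4/(ζω_n) = 4/3.9 = 1.03 s.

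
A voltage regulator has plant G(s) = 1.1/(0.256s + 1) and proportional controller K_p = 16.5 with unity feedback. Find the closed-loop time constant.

Closed loop: T(s) = K_p·G/(1+K_p·G) = 18.15/(0.256s + 1 + 18.15), with pole at s = −(1 + 18.15)/0.256 = −74.8.
Closed-loop time constant τ = 1/74.8 = 0.0134 s.

τ = 0.0134 s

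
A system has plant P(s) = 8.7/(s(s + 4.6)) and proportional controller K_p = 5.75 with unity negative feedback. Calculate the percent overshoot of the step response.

33.9%

The closed-loop denominator s² + 4.6s + 50.02 gives ω_n = √50.02 = 7.073 and ζ = 4.6/(2ω_n) = 0.3252.
%OS = 100·exp(−πζ/√(1−ζ²)) = 100·exp(−π·0.3252/√0.8943) = 33.9%.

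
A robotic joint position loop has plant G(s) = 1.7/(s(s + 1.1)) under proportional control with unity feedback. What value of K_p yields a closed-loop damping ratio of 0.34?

Closed-loop characteristic equation: s² + 1.1s + K_p·1.7 = 0.
So ω_n = √(1.7K_p) and 2ζω_n = 1.1, giving ζ = 1.1/(2√(1.7K_p)).
Setting ζ = 0.34: √(1.7K_p) = 1.1/(2·0.34) = 1.618, so K_p = 2.617/1.7 = 1.54.

K_p = 1.54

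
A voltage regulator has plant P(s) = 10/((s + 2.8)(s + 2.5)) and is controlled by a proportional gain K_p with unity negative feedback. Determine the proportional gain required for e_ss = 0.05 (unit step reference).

Steady-state error for a unit step on this type-0 loop is 1/(1 + K_p·P(0)).
P(0) = 1.429. Require 1/(1 + K_p·1.429) = 0.05, so 1 + 1.429·K_p = 20.
K_p = (20 − 1)/1.429 = 13.3.

K_p = 13.3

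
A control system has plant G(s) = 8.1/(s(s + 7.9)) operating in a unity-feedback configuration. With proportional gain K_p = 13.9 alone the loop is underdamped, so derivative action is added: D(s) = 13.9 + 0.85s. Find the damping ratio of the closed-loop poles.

ζ = 0.697

Forward path: (13.9 + 0.85s)·8.1/(s(s+7.9)). The closed-loop characteristic equation is s² + (7.9 + 8.1·0.85)s + 8.1·13.9 = 0.
That is s² + 14.79s + 112.6 = 0, so ω_n = 10.61 rad/s and ζ = 14.79/(2·10.61) = 0.6967.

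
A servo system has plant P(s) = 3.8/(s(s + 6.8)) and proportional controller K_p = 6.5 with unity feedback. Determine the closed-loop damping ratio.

ζ = 0.684

1 + K_p·P(s) = 0 gives s² + 6.8s + 24.7 = 0.
So ω_n² = 24.7 ⇒ ω_n = 4.97 rad/s, and ζ = 6.8/(2ω_n) = 0.684.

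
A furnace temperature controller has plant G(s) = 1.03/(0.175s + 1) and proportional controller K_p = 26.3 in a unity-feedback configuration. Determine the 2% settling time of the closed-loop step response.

Closed loop: T(s) = K_p·G/(1+K_p·G) = 27.09/(0.175s + 1 + 27.09), with pole at s = −(1 + 27.09)/0.175 = −160.5.
τ = 1/160.5 = 0.00623 s, so 2% settling time ≈ 4τ = 0.0249 s.

T_s ≈ 0.0249 s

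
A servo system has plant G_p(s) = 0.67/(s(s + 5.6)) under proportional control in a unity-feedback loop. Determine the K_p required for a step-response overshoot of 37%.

K_p = 129

From %OS = 100·exp(−πζ/√(1−ζ²)) = 37%, ζ = −ln(0.37)/√(π²+ln²(0.37)) = 0.3017.
Characteristic equation s² + 5.6s + 0.67K_p = 0 gives ζ = 5.6/(2√(0.67K_p)).
Setting ζ = 0.3017: √(0.67K_p) = 5.6/(2·0.3017) = 9.28, so K_p = 86.11/0.67 = 129.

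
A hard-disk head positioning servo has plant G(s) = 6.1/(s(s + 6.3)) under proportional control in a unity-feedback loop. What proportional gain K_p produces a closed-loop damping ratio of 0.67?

K_p = 3.62

Closed-loop characteristic equation: s² + 6.3s + K_p·6.1 = 0.
So ω_n = √(6.1K_p) and 2ζω_n = 6.3, giving ζ = 6.3/(2√(6.1K_p)).
Setting ζ = 0.67: √(6.1K_p) = 6.3/(2·0.67) = 4.701, so K_p = 22.1/6.1 = 3.62.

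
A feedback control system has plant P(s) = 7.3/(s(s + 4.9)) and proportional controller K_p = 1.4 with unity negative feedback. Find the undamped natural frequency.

ω_n = 3.2 rad/s

1 + K_p·P(s) = 0 gives s² + 4.9s + 10.22 = 0.
Matching s² + 2ζω_n s + ω_n²: ω_n = √10.22 = 3.197 rad/s and 2ζω_n = 4.9, so ζ = 4.9/(2·3.197) = 0.766.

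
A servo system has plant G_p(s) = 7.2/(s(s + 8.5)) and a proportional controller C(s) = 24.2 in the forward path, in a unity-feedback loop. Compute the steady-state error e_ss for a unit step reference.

0

The open loop C(s)G_p(s) has a pole at the origin (type 1), so the static position error constant is infinite and e_ss = 1/(1+∞) = 0.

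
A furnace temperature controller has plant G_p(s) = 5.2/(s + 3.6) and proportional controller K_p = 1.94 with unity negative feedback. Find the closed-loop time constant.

τ = 0.0731 s

Closed-loop transfer function: T(s) = K_p·G_p(s)/(1 + K_p·G_p(s)) = 10.09/(s + 3.6 + 10.09) = 10.09/(s + 13.69).
Time constant τ = 1/13.69 = 0.0731 s.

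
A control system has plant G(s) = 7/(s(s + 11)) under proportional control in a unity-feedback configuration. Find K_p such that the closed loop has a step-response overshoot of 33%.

K_p = 39

From %OS = 100·exp(−πζ/√(1−ζ²)) = 33%, ζ = −ln(0.33)/√(π²+ln²(0.33)) = 0.3328.
Characteristic equation s² + 11s + 7K_p = 0 gives ζ = 11/(2√(7K_p)).
Setting ζ = 0.3328: √(7K_p) = 11/(2·0.3328) = 16.53, so K_p = 273.1/7 = 39.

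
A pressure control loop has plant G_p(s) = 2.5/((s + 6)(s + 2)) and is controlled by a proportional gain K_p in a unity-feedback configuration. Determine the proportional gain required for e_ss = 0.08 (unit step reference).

The loop is type 0, so e_ss(step) = 1/(1 + K_pos) with K_pos = K_p·G_p(0).
G_p(0) = 0.2083. Require 1/(1 + K_p·0.2083) = 0.08, so 1 + 0.2083·K_p = 12.5.
K_p = (12.5 − 1)/0.2083 = 55.2.

K_p = 55.2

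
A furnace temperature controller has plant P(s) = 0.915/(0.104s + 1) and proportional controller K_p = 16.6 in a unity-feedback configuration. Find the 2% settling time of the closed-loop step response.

Closed loop: T(s) = K_p·P/(1+K_p·P) = 15.19/(0.104s + 1 + 15.19), with pole at s = −(1 + 15.19)/0.104 = −155.7.
τ = 1/155.7 = 0.006424 s, so 2% settling time ≈ 4τ = 0.0257 s.

T_s ≈ 0.0257 s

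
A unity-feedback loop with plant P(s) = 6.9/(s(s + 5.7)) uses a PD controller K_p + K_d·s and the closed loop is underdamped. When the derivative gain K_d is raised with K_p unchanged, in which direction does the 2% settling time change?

Characteristic equation s² + (5.7 + 6.9K_d)s + 6.9K_p = 0: raising K_d increases ζω_n = (5.7+6.9K_d)/2 while the loop stays underdamped, so T_s ≈ 4/(ζω_n) decreases.

decrease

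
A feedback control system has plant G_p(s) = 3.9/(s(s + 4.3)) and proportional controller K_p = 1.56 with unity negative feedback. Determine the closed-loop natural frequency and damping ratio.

The closed-loop denominator is s(s+4.3) + 1.56·3.9 = s² + 4.3s + 6.084.
So ω_n² = 6.084 ⇒ ω_n = 2.467 rad/s, and ζ = 4.3/(2ω_n) = 0.872.

ω_n = 2.47 rad/s, ζ = 0.872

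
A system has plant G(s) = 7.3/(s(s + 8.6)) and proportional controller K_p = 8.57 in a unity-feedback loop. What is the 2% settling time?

The closed-loop denominator s² + 8.6s + 62.56 gives ω_n = √62.56 = 7.91 and ζ = 8.6/(2ω_n) = 0.5436.
2% settling time T_s ≈ 4/(ζω_n) = 4/4.3 = 0.93 s.

T_s ≈ 0.93 s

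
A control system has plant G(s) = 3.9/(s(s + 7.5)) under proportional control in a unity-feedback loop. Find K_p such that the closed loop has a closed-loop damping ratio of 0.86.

Closed-loop characteristic equation: s² + 7.5s + K_p·3.9 = 0.
So ω_n = √(3.9K_p) and 2ζω_n = 7.5, giving ζ = 7.5/(2√(3.9K_p)).
Setting ζ = 0.86: √(3.9K_p) = 7.5/(2·0.86) = 4.36, so K_p = 19.01/3.9 = 4.88.

K_p = 4.88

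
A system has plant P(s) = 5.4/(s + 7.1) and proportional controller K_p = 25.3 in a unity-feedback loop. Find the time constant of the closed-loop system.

τ = 0.00696 s

Closed-loop transfer function: T(s) = K_p·P(s)/(1 + K_p·P(s)) = 136.6/(s + 7.1 + 136.6) = 136.6/(s + 143.7).
Time constant τ = 1/143.7 = 0.00696 s.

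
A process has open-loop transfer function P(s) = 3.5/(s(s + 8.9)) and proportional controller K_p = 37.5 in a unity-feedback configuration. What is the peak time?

Closed-loop characteristic equation: s² + 8.9s + 131.2 = 0, so ω_n = 11.46 rad/s and ζ = 8.9/(2·11.46) = 0.3884.
Damped frequency ω_d = ω_n√(1−ζ²) = 10.56 rad/s, so peak time T_p = π/ω_d = 0.298 s.

T_p = 0.298 s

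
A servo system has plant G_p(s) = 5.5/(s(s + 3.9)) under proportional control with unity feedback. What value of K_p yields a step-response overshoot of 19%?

From %OS = 100·exp(−πζ/√(1−ζ²)) = 19%, ζ = −ln(0.19)/√(π²+ln²(0.19)) = 0.4673.
Characteristic equation s² + 3.9s + 5.5K_p = 0 gives ζ = 3.9/(2√(5.5K_p)).
Setting ζ = 0.4673: √(5.5K_p) = 3.9/(2·0.4673) = 4.172, so K_p = 17.41/5.5 = 3.17.

K_p = 3.17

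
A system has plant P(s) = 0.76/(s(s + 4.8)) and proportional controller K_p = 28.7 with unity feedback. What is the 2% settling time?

Closed-loop characteristic equation: s² + 4.8s + 21.81 = 0, so ω_n = 4.67 rad/s and ζ = 4.8/(2·4.67) = 0.5139.
2% settling time T_s ≈ 4/(ζω_n) = 4/2.4 = 1.67 s.

T_s ≈ 1.67 s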